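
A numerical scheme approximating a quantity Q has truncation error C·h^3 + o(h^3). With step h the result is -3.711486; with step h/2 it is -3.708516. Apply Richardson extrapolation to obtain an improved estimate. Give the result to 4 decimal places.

The leading error scales as h^3; refining by a factor of 2 reduces it by 2^3 = 8.
Extrapolated value = (8·A(h/2) − A(h)) / (8 − 1)
= (8·(-3.708516) − (-3.711486)) / 7
= -25.956642 / 7 = -3.708092

-3.7081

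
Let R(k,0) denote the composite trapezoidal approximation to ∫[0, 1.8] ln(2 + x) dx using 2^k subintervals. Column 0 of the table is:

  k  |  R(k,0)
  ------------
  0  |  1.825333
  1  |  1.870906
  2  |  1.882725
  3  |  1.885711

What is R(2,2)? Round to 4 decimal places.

Richardson extrapolation on the trapezoidal column (denominator 4−1=3):
R(1,1) = 1.870906 + (1.870906 − 1.825333)/3 = 1.886097
R(2,1) = (4·1.882725 − 1.870906) / 3 = 1.886665
R(2,2) = (16·1.886665 − 1.886097) / 15 = 1.886703

1.8867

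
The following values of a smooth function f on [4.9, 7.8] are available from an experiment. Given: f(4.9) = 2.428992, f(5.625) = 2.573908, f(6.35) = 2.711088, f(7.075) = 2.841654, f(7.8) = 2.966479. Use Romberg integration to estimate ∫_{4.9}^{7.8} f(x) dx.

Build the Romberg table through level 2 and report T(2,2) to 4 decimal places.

7.8493

T(0,0) (trapezoid, 1 panel, h=2.9000): 7.823433
T(1,0) (trapezoid, 2 panels, h=1.4500): 7.842794
T(2,0) (trapezoid, 4 panels, h=0.7250): 7.847679
T(1,1) = 7.842794 + (7.842794 − 7.823433)/3 = 7.849248
T(2,1) = 7.847679 + (7.847679 − 7.842794)/3 = 7.849307
T(2,2) = 7.849307 + (7.849307 − 7.849248)/15 = 7.849311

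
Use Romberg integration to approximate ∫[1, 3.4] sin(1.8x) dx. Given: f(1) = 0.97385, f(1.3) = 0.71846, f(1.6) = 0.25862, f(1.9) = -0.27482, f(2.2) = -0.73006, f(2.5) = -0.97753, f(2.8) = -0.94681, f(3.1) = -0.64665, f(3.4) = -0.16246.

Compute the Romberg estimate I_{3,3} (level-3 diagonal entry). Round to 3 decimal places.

-0.674

I_{0,0} (trapezoid, 1 panel, h=2.4000): 0.97367
I_{1,0} (trapezoid, 2 panels, h=1.2000): -0.38924
I_{2,0} (trapezoid, 4 panels, h=0.6000): -0.60753
I_{3,0} (trapezoid, 8 panels, h=0.3000): -0.65793
I_{1,1} = -0.38924 + (-0.38924 − 0.97367)/3 = -0.84354
I_{2,1} = -0.60753 + (-0.60753 − (-0.38924))/3 = -0.68029
I_{3,1} = -0.65793 + (-0.65793 − (-0.60753))/3 = -0.67473
I_{2,2} = -0.68029 + (-0.68029 − (-0.84354))/15 = -0.66941
I_{3,2} = -0.67473 + (-0.67473 − (-0.68029))/15 = -0.67436
I_{3,3} = -0.67436 + (-0.67436 − (-0.66941))/63 = -0.67444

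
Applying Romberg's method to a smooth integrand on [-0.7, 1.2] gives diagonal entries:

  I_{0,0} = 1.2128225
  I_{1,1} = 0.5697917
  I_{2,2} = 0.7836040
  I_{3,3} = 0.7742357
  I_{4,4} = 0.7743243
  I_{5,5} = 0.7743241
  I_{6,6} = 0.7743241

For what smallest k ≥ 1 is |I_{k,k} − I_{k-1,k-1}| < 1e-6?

|I_{1,1} − I_{0,0}| = 0.6430308 ≥ 1e-6
|I_{2,2} − I_{1,1}| = 0.2138123 ≥ 1e-6
|I_{3,3} − I_{2,2}| = 0.0093683 ≥ 1e-6
|I_{4,4} − I_{3,3}| = 0.0000886 ≥ 1e-6
|I_{5,5} − I_{4,4}| = 0.0000002 < 1e-6

k = 5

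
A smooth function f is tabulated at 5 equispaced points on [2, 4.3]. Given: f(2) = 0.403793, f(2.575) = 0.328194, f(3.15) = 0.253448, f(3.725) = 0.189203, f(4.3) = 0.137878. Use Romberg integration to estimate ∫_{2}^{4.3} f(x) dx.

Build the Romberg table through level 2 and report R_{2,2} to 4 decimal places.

R_{0,0} (trapezoid, 1 panel, h=2.3000): 0.622922
R_{1,0} (trapezoid, 2 panels, h=1.1500): 0.602926
R_{2,0} (trapezoid, 4 panels, h=0.5750): 0.598966
R_{1,1} = 0.602926 + (0.602926 − 0.622922)/3 = 0.596261
R_{2,1} = 0.598966 + (0.598966 − 0.602926)/3 = 0.597646
R_{2,2} = 0.597646 + (0.597646 − 0.596261)/15 = 0.597738

0.5977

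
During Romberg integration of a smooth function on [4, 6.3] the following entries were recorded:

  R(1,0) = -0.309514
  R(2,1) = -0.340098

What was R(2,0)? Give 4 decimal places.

-0.3325

From R(2,1) = (4·R(2,0) − R(1,0))/3, solve for R(2,0):
4·R(2,0) = 3·(-0.340098) + (-0.309514) = -1.329808
R(2,0) = -0.332452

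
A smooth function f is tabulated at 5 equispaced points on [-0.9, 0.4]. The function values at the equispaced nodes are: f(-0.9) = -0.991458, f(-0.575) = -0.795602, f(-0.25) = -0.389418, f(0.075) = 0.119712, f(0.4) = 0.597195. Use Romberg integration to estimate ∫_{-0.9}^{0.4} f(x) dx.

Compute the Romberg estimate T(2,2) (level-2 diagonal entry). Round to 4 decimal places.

T(0,0) (trapezoid, 1 panel, h=1.3000): -0.256271
T(1,0) (trapezoid, 2 panels, h=0.6500): -0.381257
T(2,0) (trapezoid, 4 panels, h=0.3250): -0.410293
T(1,1) = -0.381257 + (-0.381257 − (-0.256271))/3 = -0.422919
T(2,1) = -0.410293 + (-0.410293 − (-0.381257))/3 = -0.419972
T(2,2) = -0.419972 + (-0.419972 − (-0.422919))/15 = -0.419776

-0.4198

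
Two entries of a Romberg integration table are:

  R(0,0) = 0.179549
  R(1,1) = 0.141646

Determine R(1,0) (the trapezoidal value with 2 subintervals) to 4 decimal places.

From R(1,1) = (4·R(1,0) − R(0,0))/3, solve for R(1,0):
4·R(1,0) = 3·0.141646 + 0.179549 = 0.604487
R(1,0) = 0.151122

0.1511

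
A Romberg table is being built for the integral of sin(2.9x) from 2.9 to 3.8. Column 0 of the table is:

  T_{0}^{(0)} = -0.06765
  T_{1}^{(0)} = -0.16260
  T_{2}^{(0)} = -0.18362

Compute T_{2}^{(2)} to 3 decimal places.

T_{1}^{(1)} = (4·(-0.16260) − (-0.06765)) / 3 = -0.19425
T_{2}^{(1)} = (4·(-0.18362) − (-0.16260)) / 3 = -0.19063
T_{2}^{(2)} = -0.19063 + (-0.19063 − (-0.19425))/15 = -0.19039

-0.190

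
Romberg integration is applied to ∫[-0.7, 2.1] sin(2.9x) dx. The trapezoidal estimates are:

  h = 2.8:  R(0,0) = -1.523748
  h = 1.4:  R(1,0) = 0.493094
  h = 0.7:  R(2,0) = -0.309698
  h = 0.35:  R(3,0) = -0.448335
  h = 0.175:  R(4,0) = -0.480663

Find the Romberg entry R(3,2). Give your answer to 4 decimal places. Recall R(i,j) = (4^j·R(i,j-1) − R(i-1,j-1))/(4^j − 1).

-0.4890

R(2,1) = (4·(-0.309698) − 0.493094) / 3 = -0.577295
R(3,1) = -0.448335 + (-0.448335 − (-0.309698))/3 = -0.494547
R(3,2) = (16·(-0.494547) − (-0.577295)) / 15 = -0.489030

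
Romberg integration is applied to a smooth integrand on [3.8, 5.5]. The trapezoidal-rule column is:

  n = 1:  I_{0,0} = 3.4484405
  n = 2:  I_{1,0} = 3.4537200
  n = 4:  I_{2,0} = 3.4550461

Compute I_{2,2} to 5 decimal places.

Richardson extrapolation on the trapezoidal column (denominator 4−1=3):
I_{1,1} = (4·3.4537200 − 3.4484405) / 3 = 3.4554798
I_{2,1} = (4·3.4550461 − 3.4537200) / 3 = 3.4554881
I_{2,2} = (16·3.4554881 − 3.4554798) / 15 = 3.4554887

3.45549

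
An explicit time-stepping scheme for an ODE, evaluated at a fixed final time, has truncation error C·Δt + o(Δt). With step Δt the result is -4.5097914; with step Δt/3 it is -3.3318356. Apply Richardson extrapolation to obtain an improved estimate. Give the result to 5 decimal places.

-2.74286

The leading error scales as Δt; refining by a factor of 3 reduces it by 3^1 = 3.
Extrapolated value = (3·A(Δt/3) − A(Δt)) / (3 − 1)
= (3·(-3.3318356) − (-4.5097914)) / 2
= -5.4857154 / 2 = -2.7428577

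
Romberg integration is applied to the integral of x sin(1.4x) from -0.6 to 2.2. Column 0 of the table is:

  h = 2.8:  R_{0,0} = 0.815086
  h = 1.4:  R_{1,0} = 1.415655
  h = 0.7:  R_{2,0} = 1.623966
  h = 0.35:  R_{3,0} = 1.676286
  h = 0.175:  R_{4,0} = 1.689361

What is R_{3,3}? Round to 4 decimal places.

Richardson extrapolation on the trapezoidal column (denominator 4−1=3):
R_{1,1} = 1.415655 + (1.415655 − 0.815086)/3 = 1.615845
R_{2,1} = 1.623966 + (1.623966 − 1.415655)/3 = 1.693403
R_{3,1} = 1.676286 + (1.676286 − 1.623966)/3 = 1.693726
R_{2,2} = (16·1.693403 − 1.615845) / 15 = 1.698574
R_{3,2} = (16·1.693726 − 1.693403) / 15 = 1.693748
R_{3,3} = (64·1.693748 − 1.698574) / 63 = 1.693671

1.6937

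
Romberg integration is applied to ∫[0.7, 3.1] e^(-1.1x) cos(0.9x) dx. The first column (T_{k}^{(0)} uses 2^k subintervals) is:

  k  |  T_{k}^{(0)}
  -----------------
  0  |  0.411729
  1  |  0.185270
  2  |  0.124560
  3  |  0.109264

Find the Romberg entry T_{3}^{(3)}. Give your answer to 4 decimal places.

0.1042

Richardson extrapolation on the trapezoidal column (denominator 4−1=3):
T_{1}^{(1)} = (4·0.185270 − 0.411729) / 3 = 0.109784
T_{2}^{(1)} = (4·0.124560 − 0.185270) / 3 = 0.104323
T_{3}^{(1)} = 0.109264 + (0.109264 − 0.124560)/3 = 0.104165
T_{2}^{(2)} = (16·0.104323 − 0.109784) / 15 = 0.103959
T_{3}^{(2)} = 0.104165 + (0.104165 − 0.104323)/15 = 0.104154
T_{3}^{(3)} = (64·0.104154 − 0.103959) / 63 = 0.104157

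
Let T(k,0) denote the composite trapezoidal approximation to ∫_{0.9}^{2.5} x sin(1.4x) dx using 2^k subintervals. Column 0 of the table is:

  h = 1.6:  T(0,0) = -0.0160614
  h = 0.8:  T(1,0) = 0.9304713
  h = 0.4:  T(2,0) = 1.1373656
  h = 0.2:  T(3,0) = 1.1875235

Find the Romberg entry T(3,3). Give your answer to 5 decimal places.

1.20411

Richardson extrapolation on the trapezoidal column (denominator 4−1=3):
T(1,1) = 0.9304713 + (0.9304713 − (-0.0160614))/3 = 1.2459822
T(2,1) = (4·1.1373656 − 0.9304713) / 3 = 1.2063304
T(3,1) = (4·1.1875235 − 1.1373656) / 3 = 1.2042428
T(2,2) = (16·1.2063304 − 1.2459822) / 15 = 1.2036869
T(3,2) = (16·1.2042428 − 1.2063304) / 15 = 1.2041036
T(3,3) = 1.2041036 + (1.2041036 − 1.2036869)/63 = 1.2041102
(Column j=1 coincides with Simpson's rule on the same nodes.)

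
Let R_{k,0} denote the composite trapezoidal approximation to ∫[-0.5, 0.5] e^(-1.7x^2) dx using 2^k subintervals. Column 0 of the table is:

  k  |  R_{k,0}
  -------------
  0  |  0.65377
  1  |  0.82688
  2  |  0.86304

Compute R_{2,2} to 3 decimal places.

0.874

R_{1,1} = (4·0.82688 − 0.65377) / 3 = 0.88458
R_{2,1} = (4·0.86304 − 0.82688) / 3 = 0.87509
R_{2,2} = 0.87509 + (0.87509 − 0.88458)/15 = 0.87446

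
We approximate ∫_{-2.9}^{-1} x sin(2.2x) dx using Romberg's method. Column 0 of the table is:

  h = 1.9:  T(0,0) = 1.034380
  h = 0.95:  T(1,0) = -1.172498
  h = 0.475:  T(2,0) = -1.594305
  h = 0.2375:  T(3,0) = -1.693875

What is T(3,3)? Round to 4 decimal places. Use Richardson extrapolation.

Richardson extrapolation on the trapezoidal column (denominator 4−1=3):
T(1,1) = -1.172498 + (-1.172498 − 1.034380)/3 = -1.908124
T(2,1) = -1.594305 + (-1.594305 − (-1.172498))/3 = -1.734907
T(3,1) = -1.693875 + (-1.693875 − (-1.594305))/3 = -1.727065
T(2,2) = -1.734907 + (-1.734907 − (-1.908124))/15 = -1.723359
T(3,2) = (16·(-1.727065) − (-1.734907)) / 15 = -1.726542
T(3,3) = (64·(-1.726542) − (-1.723359)) / 63 = -1.726593
(Column j=1 coincides with Simpson's rule on the same nodes.)

-1.7266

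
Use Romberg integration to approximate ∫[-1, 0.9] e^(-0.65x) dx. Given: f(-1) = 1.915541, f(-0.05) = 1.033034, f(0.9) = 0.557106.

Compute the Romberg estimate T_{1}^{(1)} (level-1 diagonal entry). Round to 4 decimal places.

2.0915

T_{0}^{(0)} (trapezoid, 1 panel, h=1.9000): 2.349015
T_{1}^{(0)} (trapezoid, 2 panels, h=0.9500): 2.155890
T_{1}^{(1)} = 2.155890 + (2.155890 − 2.349015)/3 = 2.091515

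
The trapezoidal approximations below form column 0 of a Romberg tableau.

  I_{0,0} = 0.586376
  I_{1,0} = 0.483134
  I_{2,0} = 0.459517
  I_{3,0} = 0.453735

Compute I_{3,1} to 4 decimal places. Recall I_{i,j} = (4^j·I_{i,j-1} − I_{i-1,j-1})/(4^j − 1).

0.4518

I_{3,1} = 0.453735 + (0.453735 − 0.459517)/3 = 0.451808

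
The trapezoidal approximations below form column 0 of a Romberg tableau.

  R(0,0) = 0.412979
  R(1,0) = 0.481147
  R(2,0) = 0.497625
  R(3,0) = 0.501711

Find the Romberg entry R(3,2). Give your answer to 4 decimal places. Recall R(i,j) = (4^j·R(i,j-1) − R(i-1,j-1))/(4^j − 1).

R(2,1) = (4·0.497625 − 0.481147) / 3 = 0.503118
R(3,1) = 0.501711 + (0.501711 − 0.497625)/3 = 0.503073
R(3,2) = 0.503073 + (0.503073 − 0.503118)/15 = 0.503070

0.5031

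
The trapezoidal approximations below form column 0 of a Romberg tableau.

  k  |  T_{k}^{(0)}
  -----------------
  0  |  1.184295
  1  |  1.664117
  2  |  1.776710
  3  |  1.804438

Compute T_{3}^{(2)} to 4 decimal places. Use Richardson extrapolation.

1.8136

Richardson extrapolation on the trapezoidal column (denominator 4−1=3):
T_{2}^{(1)} = 1.776710 + (1.776710 − 1.664117)/3 = 1.814241
T_{3}^{(1)} = (4·1.804438 − 1.776710) / 3 = 1.813681
T_{3}^{(2)} = (16·1.813681 − 1.814241) / 15 = 1.813644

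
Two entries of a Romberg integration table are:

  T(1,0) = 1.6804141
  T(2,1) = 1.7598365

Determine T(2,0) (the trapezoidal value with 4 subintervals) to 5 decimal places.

From T(2,1) = (4·T(2,0) − T(1,0))/3, solve for T(2,0):
4·T(2,0) = 3·1.7598365 + 1.6804141 = 6.9599236
T(2,0) = 1.7399809

1.73998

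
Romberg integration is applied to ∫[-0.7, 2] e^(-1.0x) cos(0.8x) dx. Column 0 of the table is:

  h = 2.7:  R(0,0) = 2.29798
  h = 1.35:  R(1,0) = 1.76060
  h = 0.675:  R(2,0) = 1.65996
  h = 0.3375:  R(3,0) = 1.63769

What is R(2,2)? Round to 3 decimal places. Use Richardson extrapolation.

Richardson extrapolation on the trapezoidal column (denominator 4−1=3):
R(1,1) = 1.76060 + (1.76060 − 2.29798)/3 = 1.58147
R(2,1) = (4·1.65996 − 1.76060) / 3 = 1.62641
R(2,2) = 1.62641 + (1.62641 − 1.58147)/15 = 1.62941
(Column j=1 coincides with Simpson's rule on the same nodes.)

1.629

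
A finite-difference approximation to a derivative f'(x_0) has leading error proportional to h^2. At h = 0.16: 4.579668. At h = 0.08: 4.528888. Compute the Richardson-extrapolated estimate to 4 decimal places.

The leading error scales as h^2; refining by a factor of 2 reduces it by 2^2 = 4.
Extrapolated value = (4·A(h/2) − A(h)) / (4 − 1)
= (4·4.528888 − 4.579668) / 3
= 13.535884 / 3 = 4.511961

4.5120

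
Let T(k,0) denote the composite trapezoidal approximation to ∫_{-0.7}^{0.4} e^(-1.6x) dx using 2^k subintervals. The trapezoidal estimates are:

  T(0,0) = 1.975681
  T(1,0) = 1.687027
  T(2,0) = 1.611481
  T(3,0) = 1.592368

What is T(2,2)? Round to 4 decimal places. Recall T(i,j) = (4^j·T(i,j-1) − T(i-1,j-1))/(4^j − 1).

1.5860

Richardson extrapolation on the trapezoidal column (denominator 4−1=3):
T(1,1) = (4·1.687027 − 1.975681) / 3 = 1.590809
T(2,1) = (4·1.611481 − 1.687027) / 3 = 1.586299
T(2,2) = 1.586299 + (1.586299 − 1.590809)/15 = 1.585998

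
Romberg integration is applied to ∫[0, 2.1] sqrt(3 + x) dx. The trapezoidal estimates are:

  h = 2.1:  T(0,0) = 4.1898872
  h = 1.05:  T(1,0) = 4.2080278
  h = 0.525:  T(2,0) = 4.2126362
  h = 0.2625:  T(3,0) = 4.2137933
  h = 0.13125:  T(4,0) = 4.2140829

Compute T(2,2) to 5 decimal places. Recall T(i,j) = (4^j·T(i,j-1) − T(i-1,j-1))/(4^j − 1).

Richardson extrapolation on the trapezoidal column (denominator 4−1=3):
T(1,1) = 4.2080278 + (4.2080278 − 4.1898872)/3 = 4.2140747
T(2,1) = 4.2126362 + (4.2126362 − 4.2080278)/3 = 4.2141723
T(2,2) = 4.2141723 + (4.2141723 − 4.2140747)/15 = 4.2141788

4.21418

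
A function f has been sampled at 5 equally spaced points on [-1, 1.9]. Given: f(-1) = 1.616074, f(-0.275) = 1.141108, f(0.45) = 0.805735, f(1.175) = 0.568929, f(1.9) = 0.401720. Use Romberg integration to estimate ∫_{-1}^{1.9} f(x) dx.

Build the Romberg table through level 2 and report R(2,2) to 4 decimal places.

2.5299

R(0,0) (trapezoid, 1 panel, h=2.9000): 2.925801
R(1,0) (trapezoid, 2 panels, h=1.4500): 2.631216
R(2,0) (trapezoid, 4 panels, h=0.7250): 2.555385
R(1,1) = 2.631216 + (2.631216 − 2.925801)/3 = 2.533021
R(2,1) = 2.555385 + (2.555385 − 2.631216)/3 = 2.530108
R(2,2) = 2.530108 + (2.530108 − 2.533021)/15 = 2.529914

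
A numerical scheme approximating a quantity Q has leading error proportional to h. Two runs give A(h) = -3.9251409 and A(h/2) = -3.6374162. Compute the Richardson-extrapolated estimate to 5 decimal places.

-3.34969

The leading error scales as h; refining by a factor of 2 reduces it by 2^1 = 2.
Extrapolated value = (2·A(h/2) − A(h)) / (2 − 1)
= (2·(-3.6374162) − (-3.9251409)) / 1
= -3.3496915 / 1 = -3.3496915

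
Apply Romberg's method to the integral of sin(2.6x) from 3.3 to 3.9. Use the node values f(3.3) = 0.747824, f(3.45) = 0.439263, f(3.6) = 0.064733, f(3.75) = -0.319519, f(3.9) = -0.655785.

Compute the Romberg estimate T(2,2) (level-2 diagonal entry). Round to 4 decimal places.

T(0,0) (trapezoid, 1 panel, h=0.6000): 0.027612
T(1,0) (trapezoid, 2 panels, h=0.3000): 0.033226
T(2,0) (trapezoid, 4 panels, h=0.1500): 0.034574
T(1,1) = 0.033226 + (0.033226 − 0.027612)/3 = 0.035097
T(2,1) = 0.034574 + (0.034574 − 0.033226)/3 = 0.035023
T(2,2) = 0.035023 + (0.035023 − 0.035097)/15 = 0.035018

0.0350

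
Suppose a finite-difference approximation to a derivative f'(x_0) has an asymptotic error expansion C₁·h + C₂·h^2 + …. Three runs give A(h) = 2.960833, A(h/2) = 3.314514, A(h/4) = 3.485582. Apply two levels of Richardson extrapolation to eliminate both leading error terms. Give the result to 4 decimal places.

3.6528

First eliminate the h term (factor 2^1 = 2):
  B₁ = (2·3.314514 − 2.960833)/1 = 3.668195
  B₂ = (2·3.485582 − 3.314514)/1 = 3.656650
Then eliminate the h^2 term (factor 2^2 = 4):
  (4·3.656650 − 3.668195)/3 = 3.652802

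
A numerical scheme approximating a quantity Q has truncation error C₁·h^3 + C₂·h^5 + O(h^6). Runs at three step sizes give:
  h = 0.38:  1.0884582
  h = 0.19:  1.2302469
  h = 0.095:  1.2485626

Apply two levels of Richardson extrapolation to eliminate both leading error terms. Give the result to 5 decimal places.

First eliminate the h^3 term (factor 2^3 = 8):
  B₁ = (8·1.2302469 − 1.0884582)/7 = 1.2505024
  B₂ = (8·1.2485626 − 1.2302469)/7 = 1.2511791
Then eliminate the h^5 term (factor 2^5 = 32):
  (32·1.2511791 − 1.2505024)/31 = 1.2512009

1.25120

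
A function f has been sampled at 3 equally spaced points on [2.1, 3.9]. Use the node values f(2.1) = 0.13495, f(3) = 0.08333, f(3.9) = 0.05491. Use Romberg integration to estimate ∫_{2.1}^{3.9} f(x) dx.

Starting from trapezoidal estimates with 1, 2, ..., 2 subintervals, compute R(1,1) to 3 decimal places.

R(0,0) (trapezoid, 1 panel, h=1.8000): 0.17087
R(1,0) (trapezoid, 2 panels, h=0.9000): 0.16043
R(1,1) = 0.16043 + (0.16043 − 0.17087)/3 = 0.15695

0.157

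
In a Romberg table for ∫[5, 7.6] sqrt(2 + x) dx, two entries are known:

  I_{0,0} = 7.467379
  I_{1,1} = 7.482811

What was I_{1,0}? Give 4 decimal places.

7.4790

From I_{1,1} = (4·I_{1,0} − I_{0,0})/3, solve for I_{1,0}:
4·I_{1,0} = 3·7.482811 + 7.467379 = 29.915812
I_{1,0} = 7.478953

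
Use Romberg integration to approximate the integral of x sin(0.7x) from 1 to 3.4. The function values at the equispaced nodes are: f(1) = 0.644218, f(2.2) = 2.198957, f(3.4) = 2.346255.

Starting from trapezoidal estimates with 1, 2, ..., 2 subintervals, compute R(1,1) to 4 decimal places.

4.7145

R(0,0) (trapezoid, 1 panel, h=2.4000): 3.588568
R(1,0) (trapezoid, 2 panels, h=1.2000): 4.433032
R(1,1) = 4.433032 + (4.433032 − 3.588568)/3 = 4.714520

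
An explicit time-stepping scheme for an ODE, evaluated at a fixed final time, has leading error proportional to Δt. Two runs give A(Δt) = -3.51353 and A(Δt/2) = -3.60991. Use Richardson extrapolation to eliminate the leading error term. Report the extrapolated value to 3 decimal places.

-3.706

The leading error scales as Δt; refining by a factor of 2 reduces it by 2^1 = 2.
Extrapolated value = (2·A(Δt/2) − A(Δt)) / (2 − 1)
= (2·(-3.60991) − (-3.51353)) / 1
= -3.70629 / 1 = -3.70629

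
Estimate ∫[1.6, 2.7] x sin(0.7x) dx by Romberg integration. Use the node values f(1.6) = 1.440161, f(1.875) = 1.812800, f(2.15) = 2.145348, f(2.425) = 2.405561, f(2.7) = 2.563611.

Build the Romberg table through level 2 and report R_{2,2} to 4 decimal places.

2.3070

R_{0,0} (trapezoid, 1 panel, h=1.1000): 2.202075
R_{1,0} (trapezoid, 2 panels, h=0.5500): 2.280979
R_{2,0} (trapezoid, 4 panels, h=0.2750): 2.300539
R_{1,1} = 2.280979 + (2.280979 − 2.202075)/3 = 2.307280
R_{2,1} = 2.300539 + (2.300539 − 2.280979)/3 = 2.307059
R_{2,2} = 2.307059 + (2.307059 − 2.307280)/15 = 2.307044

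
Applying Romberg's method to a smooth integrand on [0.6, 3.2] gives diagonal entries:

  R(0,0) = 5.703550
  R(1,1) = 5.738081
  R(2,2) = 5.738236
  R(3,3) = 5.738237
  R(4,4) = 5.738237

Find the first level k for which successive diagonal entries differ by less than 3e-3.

|R(1,1) − R(0,0)| = 0.034531 ≥ 3e-3
|R(2,2) − R(1,1)| = 0.000155 < 3e-3

k = 2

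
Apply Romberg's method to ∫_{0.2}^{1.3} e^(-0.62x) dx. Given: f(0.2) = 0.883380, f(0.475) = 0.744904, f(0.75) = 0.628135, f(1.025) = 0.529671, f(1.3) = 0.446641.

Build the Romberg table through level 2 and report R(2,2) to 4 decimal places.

0.7044

R(0,0) (trapezoid, 1 panel, h=1.1000): 0.731512
R(1,0) (trapezoid, 2 panels, h=0.5500): 0.711230
R(2,0) (trapezoid, 4 panels, h=0.2750): 0.706123
R(1,1) = 0.711230 + (0.711230 − 0.731512)/3 = 0.704469
R(2,1) = 0.706123 + (0.706123 − 0.711230)/3 = 0.704421
R(2,2) = 0.704421 + (0.704421 − 0.704469)/15 = 0.704418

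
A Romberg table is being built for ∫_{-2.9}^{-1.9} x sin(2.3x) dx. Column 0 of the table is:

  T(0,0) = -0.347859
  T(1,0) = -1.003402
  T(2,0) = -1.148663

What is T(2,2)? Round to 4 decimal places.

Richardson extrapolation on the trapezoidal column (denominator 4−1=3):
T(1,1) = -1.003402 + (-1.003402 − (-0.347859))/3 = -1.221916
T(2,1) = -1.148663 + (-1.148663 − (-1.003402))/3 = -1.197083
T(2,2) = -1.197083 + (-1.197083 − (-1.221916))/15 = -1.195427

-1.1954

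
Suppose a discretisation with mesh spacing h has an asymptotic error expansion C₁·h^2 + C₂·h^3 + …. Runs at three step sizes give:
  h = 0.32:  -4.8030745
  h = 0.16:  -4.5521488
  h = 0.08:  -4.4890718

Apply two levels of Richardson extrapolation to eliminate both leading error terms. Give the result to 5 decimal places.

-4.46798

First eliminate the h^2 term (factor 2^2 = 4):
  B₁ = (4·(-4.5521488) − (-4.8030745))/3 = -4.4685069
  B₂ = (4·(-4.4890718) − (-4.5521488))/3 = -4.4680461
Then eliminate the h^3 term (factor 2^3 = 8):
  (8·(-4.4680461) − (-4.4685069))/7 = -4.4679803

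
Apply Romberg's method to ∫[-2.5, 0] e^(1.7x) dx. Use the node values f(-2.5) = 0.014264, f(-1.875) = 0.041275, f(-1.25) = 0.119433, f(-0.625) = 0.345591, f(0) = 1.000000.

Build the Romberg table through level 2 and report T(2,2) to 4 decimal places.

0.5809

T(0,0) (trapezoid, 1 panel, h=2.5000): 1.267830
T(1,0) (trapezoid, 2 panels, h=1.2500): 0.783206
T(2,0) (trapezoid, 4 panels, h=0.6250): 0.633394
T(1,1) = 0.783206 + (0.783206 − 1.267830)/3 = 0.621665
T(2,1) = 0.633394 + (0.633394 − 0.783206)/3 = 0.583457
T(2,2) = 0.583457 + (0.583457 − 0.621665)/15 = 0.580910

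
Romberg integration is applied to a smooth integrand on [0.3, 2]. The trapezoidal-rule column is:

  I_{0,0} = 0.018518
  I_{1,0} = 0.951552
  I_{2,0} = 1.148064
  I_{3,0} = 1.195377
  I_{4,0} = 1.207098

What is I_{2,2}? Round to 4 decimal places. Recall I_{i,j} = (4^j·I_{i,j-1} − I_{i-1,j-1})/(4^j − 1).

1.2103

I_{1,1} = (4·0.951552 − 0.018518) / 3 = 1.262563
I_{2,1} = 1.148064 + (1.148064 − 0.951552)/3 = 1.213568
I_{2,2} = 1.213568 + (1.213568 − 1.262563)/15 = 1.210302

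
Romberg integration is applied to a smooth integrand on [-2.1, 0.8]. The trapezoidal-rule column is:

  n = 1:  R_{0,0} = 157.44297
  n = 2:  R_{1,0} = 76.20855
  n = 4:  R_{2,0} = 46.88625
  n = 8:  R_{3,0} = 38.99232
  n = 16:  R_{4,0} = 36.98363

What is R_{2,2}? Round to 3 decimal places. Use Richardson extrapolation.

Richardson extrapolation on the trapezoidal column (denominator 4−1=3):
R_{1,1} = (4·76.20855 − 157.44297) / 3 = 49.13041
R_{2,1} = (4·46.88625 − 76.20855) / 3 = 37.11215
R_{2,2} = (16·37.11215 − 49.13041) / 15 = 36.31093

36.311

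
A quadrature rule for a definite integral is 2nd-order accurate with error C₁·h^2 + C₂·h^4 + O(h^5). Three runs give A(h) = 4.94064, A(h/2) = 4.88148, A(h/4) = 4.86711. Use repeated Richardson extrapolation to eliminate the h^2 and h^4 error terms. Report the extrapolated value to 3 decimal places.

First eliminate the h^2 term (factor 2^2 = 4):
  B₁ = (4·4.88148 − 4.94064)/3 = 4.86176
  B₂ = (4·4.86711 − 4.88148)/3 = 4.86232
Then eliminate the h^4 term (factor 2^4 = 16):
  (16·4.86232 − 4.86176)/15 = 4.86236

4.862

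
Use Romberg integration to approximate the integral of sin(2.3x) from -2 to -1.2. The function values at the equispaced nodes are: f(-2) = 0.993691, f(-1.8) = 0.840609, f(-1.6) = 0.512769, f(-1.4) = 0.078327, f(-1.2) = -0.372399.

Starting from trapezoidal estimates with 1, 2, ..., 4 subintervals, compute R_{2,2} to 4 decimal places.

R_{0,0} (trapezoid, 1 panel, h=0.8000): 0.248517
R_{1,0} (trapezoid, 2 panels, h=0.4000): 0.329366
R_{2,0} (trapezoid, 4 panels, h=0.2000): 0.348470
R_{1,1} = 0.329366 + (0.329366 − 0.248517)/3 = 0.356316
R_{2,1} = 0.348470 + (0.348470 − 0.329366)/3 = 0.354838
R_{2,2} = 0.354838 + (0.354838 − 0.356316)/15 = 0.354739

0.3547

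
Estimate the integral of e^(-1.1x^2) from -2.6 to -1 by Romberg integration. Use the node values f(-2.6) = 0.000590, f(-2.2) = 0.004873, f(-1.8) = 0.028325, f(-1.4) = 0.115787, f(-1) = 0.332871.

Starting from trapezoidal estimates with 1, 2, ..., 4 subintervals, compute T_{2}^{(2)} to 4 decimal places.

0.1162

T_{0}^{(0)} (trapezoid, 1 panel, h=1.6000): 0.266769
T_{1}^{(0)} (trapezoid, 2 panels, h=0.8000): 0.156044
T_{2}^{(0)} (trapezoid, 4 panels, h=0.4000): 0.126286
T_{1}^{(1)} = 0.156044 + (0.156044 − 0.266769)/3 = 0.119136
T_{2}^{(1)} = 0.126286 + (0.126286 − 0.156044)/3 = 0.116367
T_{2}^{(2)} = 0.116367 + (0.116367 − 0.119136)/15 = 0.116182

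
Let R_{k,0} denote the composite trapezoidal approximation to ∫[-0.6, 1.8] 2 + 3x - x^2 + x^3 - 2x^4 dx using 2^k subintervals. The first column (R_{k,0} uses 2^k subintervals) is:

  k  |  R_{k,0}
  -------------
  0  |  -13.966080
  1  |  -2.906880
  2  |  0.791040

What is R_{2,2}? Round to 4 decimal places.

Richardson extrapolation on the trapezoidal column (denominator 4−1=3):
R_{1,1} = -2.906880 + (-2.906880 − (-13.966080))/3 = 0.779520
R_{2,1} = (4·0.791040 − (-2.906880)) / 3 = 2.023680
R_{2,2} = 2.023680 + (2.023680 − 0.779520)/15 = 2.106624

2.1066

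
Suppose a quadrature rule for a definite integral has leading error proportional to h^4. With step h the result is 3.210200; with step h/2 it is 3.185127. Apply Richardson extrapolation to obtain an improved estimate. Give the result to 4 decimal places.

3.1835

Extrapolated value = (16·A(h/2) − A(h)) / (16 − 1)
= (16·3.185127 − 3.210200) / 15
= 47.751832 / 15 = 3.183455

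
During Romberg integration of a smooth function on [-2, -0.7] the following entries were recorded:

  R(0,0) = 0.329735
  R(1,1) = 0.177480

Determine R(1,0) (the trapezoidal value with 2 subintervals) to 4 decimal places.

0.2155

From R(1,1) = (4·R(1,0) − R(0,0))/3, solve for R(1,0):
4·R(1,0) = 3·0.177480 + 0.329735 = 0.862175
R(1,0) = 0.215544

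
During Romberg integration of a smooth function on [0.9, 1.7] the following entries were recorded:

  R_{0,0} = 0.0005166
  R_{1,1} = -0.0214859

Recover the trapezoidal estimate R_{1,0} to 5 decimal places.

From R_{1,1} = (4·R_{1,0} − R_{0,0})/3, solve for R_{1,0}:
4·R_{1,0} = 3·(-0.0214859) + 0.0005166 = -0.0639411
R_{1,0} = -0.0159853

-0.01599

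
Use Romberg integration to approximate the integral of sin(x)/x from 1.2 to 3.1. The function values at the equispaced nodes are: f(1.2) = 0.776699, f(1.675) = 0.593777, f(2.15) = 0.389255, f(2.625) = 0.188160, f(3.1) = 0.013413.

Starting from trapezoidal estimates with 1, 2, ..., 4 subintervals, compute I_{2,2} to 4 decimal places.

0.7436

I_{0,0} (trapezoid, 1 panel, h=1.9000): 0.750606
I_{1,0} (trapezoid, 2 panels, h=0.9500): 0.745095
I_{2,0} (trapezoid, 4 panels, h=0.4750): 0.743968
I_{1,1} = 0.745095 + (0.745095 − 0.750606)/3 = 0.743258
I_{2,1} = 0.743968 + (0.743968 − 0.745095)/3 = 0.743592
I_{2,2} = 0.743592 + (0.743592 − 0.743258)/15 = 0.743614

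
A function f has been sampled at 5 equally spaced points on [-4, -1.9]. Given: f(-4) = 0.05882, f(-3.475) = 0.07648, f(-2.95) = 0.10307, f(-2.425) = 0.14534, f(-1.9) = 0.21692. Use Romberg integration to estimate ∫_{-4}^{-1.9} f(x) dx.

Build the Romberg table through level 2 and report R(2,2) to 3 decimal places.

0.240

R(0,0) (trapezoid, 1 panel, h=2.1000): 0.28953
R(1,0) (trapezoid, 2 panels, h=1.0500): 0.25299
R(2,0) (trapezoid, 4 panels, h=0.5250): 0.24295
R(1,1) = 0.25299 + (0.25299 − 0.28953)/3 = 0.24081
R(2,1) = 0.24295 + (0.24295 − 0.25299)/3 = 0.23960
R(2,2) = 0.23960 + (0.23960 − 0.24081)/15 = 0.23952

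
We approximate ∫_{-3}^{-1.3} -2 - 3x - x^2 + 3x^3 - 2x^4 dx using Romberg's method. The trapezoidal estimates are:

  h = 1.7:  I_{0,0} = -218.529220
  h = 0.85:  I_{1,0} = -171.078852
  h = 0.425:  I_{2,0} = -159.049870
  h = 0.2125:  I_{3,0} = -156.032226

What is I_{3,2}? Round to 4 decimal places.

-155.0254

I_{2,1} = -159.049870 + (-159.049870 − (-171.078852))/3 = -155.040209
I_{3,1} = (4·(-156.032226) − (-159.049870)) / 3 = -155.026345
I_{3,2} = -155.026345 + (-155.026345 − (-155.040209))/15 = -155.025421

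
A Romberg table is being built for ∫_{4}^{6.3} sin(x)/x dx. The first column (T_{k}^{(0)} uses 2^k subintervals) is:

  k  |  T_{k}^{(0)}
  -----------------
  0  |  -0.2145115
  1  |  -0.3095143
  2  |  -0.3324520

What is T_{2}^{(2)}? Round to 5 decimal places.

-0.34003

Richardson extrapolation on the trapezoidal column (denominator 4−1=3):
T_{1}^{(1)} = -0.3095143 + (-0.3095143 − (-0.2145115))/3 = -0.3411819
T_{2}^{(1)} = -0.3324520 + (-0.3324520 − (-0.3095143))/3 = -0.3400979
T_{2}^{(2)} = (16·(-0.3400979) − (-0.3411819)) / 15 = -0.3400256
(Column j=1 coincides with Simpson's rule on the same nodes.)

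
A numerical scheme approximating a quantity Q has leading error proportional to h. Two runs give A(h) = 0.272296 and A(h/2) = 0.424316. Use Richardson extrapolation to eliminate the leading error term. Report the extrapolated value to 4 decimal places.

0.5763

The leading error scales as h; refining by a factor of 2 reduces it by 2^1 = 2.
Extrapolated value = (2·A(h/2) − A(h)) / (2 − 1)
= (2·0.424316 − 0.272296) / 1
= 0.576336 / 1 = 0.576336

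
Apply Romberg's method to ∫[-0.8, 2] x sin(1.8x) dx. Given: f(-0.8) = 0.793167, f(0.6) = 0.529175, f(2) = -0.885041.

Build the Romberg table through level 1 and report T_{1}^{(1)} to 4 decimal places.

0.9449

T_{0}^{(0)} (trapezoid, 1 panel, h=2.8000): -0.128624
T_{1}^{(0)} (trapezoid, 2 panels, h=1.4000): 0.676533
T_{1}^{(1)} = 0.676533 + (0.676533 − (-0.128624))/3 = 0.944919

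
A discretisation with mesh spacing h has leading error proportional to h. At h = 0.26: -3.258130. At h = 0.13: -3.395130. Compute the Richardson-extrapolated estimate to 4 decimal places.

The leading error scales as h; refining by a factor of 2 reduces it by 2^1 = 2.
Extrapolated value = (2·A(h/2) − A(h)) / (2 − 1)
= (2·(-3.395130) − (-3.258130)) / 1
= -3.532130 / 1 = -3.532130

-3.5321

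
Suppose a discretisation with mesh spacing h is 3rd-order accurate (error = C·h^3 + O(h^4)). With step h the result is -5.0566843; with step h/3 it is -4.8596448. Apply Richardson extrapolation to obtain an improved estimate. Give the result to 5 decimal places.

-4.85207

Extrapolated value = (27·A(h/3) − A(h)) / (27 − 1)
= (27·(-4.8596448) − (-5.0566843)) / 26
= -126.1537253 / 26 = -4.8520664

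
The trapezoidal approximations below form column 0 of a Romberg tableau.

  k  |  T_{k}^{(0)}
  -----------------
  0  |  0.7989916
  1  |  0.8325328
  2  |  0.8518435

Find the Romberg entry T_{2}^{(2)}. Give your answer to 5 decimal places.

0.85925

Richardson extrapolation on the trapezoidal column (denominator 4−1=3):
T_{1}^{(1)} = (4·0.8325328 − 0.7989916) / 3 = 0.8437132
T_{2}^{(1)} = 0.8518435 + (0.8518435 − 0.8325328)/3 = 0.8582804
T_{2}^{(2)} = (16·0.8582804 − 0.8437132) / 15 = 0.8592515
(Column j=1 coincides with Simpson's rule on the same nodes.)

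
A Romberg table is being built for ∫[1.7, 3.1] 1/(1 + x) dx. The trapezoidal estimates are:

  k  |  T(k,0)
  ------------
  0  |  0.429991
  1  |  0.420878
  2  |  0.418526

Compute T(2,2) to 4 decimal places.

Richardson extrapolation on the trapezoidal column (denominator 4−1=3):
T(1,1) = 0.420878 + (0.420878 − 0.429991)/3 = 0.417840
T(2,1) = 0.418526 + (0.418526 − 0.420878)/3 = 0.417742
T(2,2) = 0.417742 + (0.417742 − 0.417840)/15 = 0.417735

0.4177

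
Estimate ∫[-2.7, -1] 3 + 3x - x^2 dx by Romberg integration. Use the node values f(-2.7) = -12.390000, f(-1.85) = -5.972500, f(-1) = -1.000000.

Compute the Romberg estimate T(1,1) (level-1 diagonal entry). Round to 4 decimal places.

T(0,0) (trapezoid, 1 panel, h=1.7000): -11.381500
T(1,0) (trapezoid, 2 panels, h=0.8500): -10.767375
T(1,1) = -10.767375 + (-10.767375 − (-11.381500))/3 = -10.562667

-10.5627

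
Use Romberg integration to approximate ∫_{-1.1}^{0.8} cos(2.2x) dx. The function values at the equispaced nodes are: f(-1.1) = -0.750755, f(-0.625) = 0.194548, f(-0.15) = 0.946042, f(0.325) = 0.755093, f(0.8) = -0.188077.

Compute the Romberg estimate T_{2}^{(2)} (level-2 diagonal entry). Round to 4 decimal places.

T_{0}^{(0)} (trapezoid, 1 panel, h=1.9000): -0.891890
T_{1}^{(0)} (trapezoid, 2 panels, h=0.9500): 0.452795
T_{2}^{(0)} (trapezoid, 4 panels, h=0.4750): 0.677477
T_{1}^{(1)} = 0.452795 + (0.452795 − (-0.891890))/3 = 0.901023
T_{2}^{(1)} = 0.677477 + (0.677477 − 0.452795)/3 = 0.752371
T_{2}^{(2)} = 0.752371 + (0.752371 − 0.901023)/15 = 0.742461

0.7425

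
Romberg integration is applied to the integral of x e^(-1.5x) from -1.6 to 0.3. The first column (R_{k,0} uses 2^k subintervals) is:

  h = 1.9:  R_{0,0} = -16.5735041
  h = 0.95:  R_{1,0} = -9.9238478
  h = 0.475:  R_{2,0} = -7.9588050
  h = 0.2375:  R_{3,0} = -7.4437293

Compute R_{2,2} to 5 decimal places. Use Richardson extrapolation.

Richardson extrapolation on the trapezoidal column (denominator 4−1=3):
R_{1,1} = (4·(-9.9238478) − (-16.5735041)) / 3 = -7.7072957
R_{2,1} = (4·(-7.9588050) − (-9.9238478)) / 3 = -7.3037907
R_{2,2} = (16·(-7.3037907) − (-7.7072957)) / 15 = -7.2768904
(Column j=1 coincides with Simpson's rule on the same nodes.)

-7.27689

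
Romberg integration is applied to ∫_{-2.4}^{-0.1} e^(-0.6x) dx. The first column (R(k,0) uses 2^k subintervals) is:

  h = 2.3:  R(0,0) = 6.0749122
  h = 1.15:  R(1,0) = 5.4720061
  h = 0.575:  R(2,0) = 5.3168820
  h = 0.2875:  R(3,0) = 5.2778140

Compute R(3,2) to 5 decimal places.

Richardson extrapolation on the trapezoidal column (denominator 4−1=3):
R(2,1) = (4·5.3168820 − 5.4720061) / 3 = 5.2651740
R(3,1) = (4·5.2778140 − 5.3168820) / 3 = 5.2647913
R(3,2) = (16·5.2647913 − 5.2651740) / 15 = 5.2647658

5.26477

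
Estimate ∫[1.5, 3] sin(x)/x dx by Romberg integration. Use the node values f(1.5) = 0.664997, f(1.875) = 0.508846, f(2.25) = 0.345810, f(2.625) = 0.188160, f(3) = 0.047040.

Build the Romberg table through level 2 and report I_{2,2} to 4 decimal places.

0.5240

I_{0,0} (trapezoid, 1 panel, h=1.5000): 0.534028
I_{1,0} (trapezoid, 2 panels, h=0.7500): 0.526371
I_{2,0} (trapezoid, 4 panels, h=0.3750): 0.524563
I_{1,1} = 0.526371 + (0.526371 − 0.534028)/3 = 0.523819
I_{2,1} = 0.524563 + (0.524563 − 0.526371)/3 = 0.523960
I_{2,2} = 0.523960 + (0.523960 − 0.523819)/15 = 0.523969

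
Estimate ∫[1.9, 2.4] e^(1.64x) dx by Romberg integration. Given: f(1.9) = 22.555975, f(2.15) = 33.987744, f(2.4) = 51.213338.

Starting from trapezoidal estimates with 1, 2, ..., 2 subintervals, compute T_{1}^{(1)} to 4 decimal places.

T_{0}^{(0)} (trapezoid, 1 panel, h=0.5000): 18.442328
T_{1}^{(0)} (trapezoid, 2 panels, h=0.2500): 17.718100
T_{1}^{(1)} = 17.718100 + (17.718100 − 18.442328)/3 = 17.476691

17.4767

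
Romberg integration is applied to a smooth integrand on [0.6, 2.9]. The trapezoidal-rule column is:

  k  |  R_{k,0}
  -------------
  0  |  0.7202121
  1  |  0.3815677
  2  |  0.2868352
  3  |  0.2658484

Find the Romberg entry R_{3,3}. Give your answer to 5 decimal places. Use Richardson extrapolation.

0.25917

R_{1,1} = 0.3815677 + (0.3815677 − 0.7202121)/3 = 0.2686862
R_{2,1} = (4·0.2868352 − 0.3815677) / 3 = 0.2552577
R_{3,1} = (4·0.2658484 − 0.2868352) / 3 = 0.2588528
R_{2,2} = 0.2552577 + (0.2552577 − 0.2686862)/15 = 0.2543625
R_{3,2} = 0.2588528 + (0.2588528 − 0.2552577)/15 = 0.2590925
R_{3,3} = (64·0.2590925 − 0.2543625) / 63 = 0.2591676
(Column j=1 coincides with Simpson's rule on the same nodes.)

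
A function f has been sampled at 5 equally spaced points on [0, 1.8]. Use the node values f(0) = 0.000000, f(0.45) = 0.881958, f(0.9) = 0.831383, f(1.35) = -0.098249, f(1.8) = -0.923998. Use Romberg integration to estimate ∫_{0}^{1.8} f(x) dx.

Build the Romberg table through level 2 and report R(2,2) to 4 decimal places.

0.5717

R(0,0) (trapezoid, 1 panel, h=1.8000): -0.831598
R(1,0) (trapezoid, 2 panels, h=0.9000): 0.332446
R(2,0) (trapezoid, 4 panels, h=0.4500): 0.518892
R(1,1) = 0.332446 + (0.332446 − (-0.831598))/3 = 0.720461
R(2,1) = 0.518892 + (0.518892 − 0.332446)/3 = 0.581041
R(2,2) = 0.581041 + (0.581041 − 0.720461)/15 = 0.571746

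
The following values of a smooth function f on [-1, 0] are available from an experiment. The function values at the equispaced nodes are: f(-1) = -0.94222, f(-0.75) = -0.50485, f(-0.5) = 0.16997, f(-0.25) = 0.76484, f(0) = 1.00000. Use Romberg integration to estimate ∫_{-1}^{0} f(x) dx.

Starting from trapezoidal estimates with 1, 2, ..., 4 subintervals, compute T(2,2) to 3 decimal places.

T(0,0) (trapezoid, 1 panel, h=1.0000): 0.02889
T(1,0) (trapezoid, 2 panels, h=0.5000): 0.09943
T(2,0) (trapezoid, 4 panels, h=0.2500): 0.11471
T(1,1) = 0.09943 + (0.09943 − 0.02889)/3 = 0.12294
T(2,1) = 0.11471 + (0.11471 − 0.09943)/3 = 0.11980
T(2,2) = 0.11980 + (0.11980 − 0.12294)/15 = 0.11959

0.120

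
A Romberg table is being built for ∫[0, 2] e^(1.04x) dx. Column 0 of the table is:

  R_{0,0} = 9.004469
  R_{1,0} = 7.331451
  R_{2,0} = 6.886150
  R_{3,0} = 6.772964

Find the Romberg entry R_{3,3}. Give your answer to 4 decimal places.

6.7351

R_{1,1} = 7.331451 + (7.331451 − 9.004469)/3 = 6.773778
R_{2,1} = (4·6.886150 − 7.331451) / 3 = 6.737716
R_{3,1} = 6.772964 + (6.772964 − 6.886150)/3 = 6.735235
R_{2,2} = (16·6.737716 − 6.773778) / 15 = 6.735312
R_{3,2} = (16·6.735235 − 6.737716) / 15 = 6.735070
R_{3,3} = 6.735070 + (6.735070 − 6.735312)/63 = 6.735066
(Column j=1 coincides with Simpson's rule on the same nodes.)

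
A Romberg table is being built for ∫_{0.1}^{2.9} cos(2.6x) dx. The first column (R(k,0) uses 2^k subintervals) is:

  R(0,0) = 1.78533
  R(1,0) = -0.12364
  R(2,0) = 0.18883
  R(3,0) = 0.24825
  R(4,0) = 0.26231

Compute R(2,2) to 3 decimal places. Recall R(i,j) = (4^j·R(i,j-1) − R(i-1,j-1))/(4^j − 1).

R(1,1) = -0.12364 + (-0.12364 − 1.78533)/3 = -0.75996
R(2,1) = (4·0.18883 − (-0.12364)) / 3 = 0.29299
R(2,2) = 0.29299 + (0.29299 − (-0.75996))/15 = 0.36319

0.363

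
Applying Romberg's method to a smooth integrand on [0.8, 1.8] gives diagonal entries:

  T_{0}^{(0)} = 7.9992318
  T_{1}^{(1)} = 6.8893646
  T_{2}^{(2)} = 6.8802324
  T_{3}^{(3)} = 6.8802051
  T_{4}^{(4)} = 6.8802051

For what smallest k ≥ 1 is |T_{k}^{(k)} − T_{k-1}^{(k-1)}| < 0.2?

|T_{1}^{(1)} − T_{0}^{(0)}| = 1.1098672 ≥ 0.2
|T_{2}^{(2)} − T_{1}^{(1)}| = 0.0091322 < 0.2

k = 2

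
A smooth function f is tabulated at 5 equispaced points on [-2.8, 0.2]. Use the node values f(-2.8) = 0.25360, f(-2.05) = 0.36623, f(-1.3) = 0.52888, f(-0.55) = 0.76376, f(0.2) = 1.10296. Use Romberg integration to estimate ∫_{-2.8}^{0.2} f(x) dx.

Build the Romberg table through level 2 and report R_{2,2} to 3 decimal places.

1.733

R_{0,0} (trapezoid, 1 panel, h=3.0000): 2.03484
R_{1,0} (trapezoid, 2 panels, h=1.5000): 1.81074
R_{2,0} (trapezoid, 4 panels, h=0.7500): 1.75286
R_{1,1} = 1.81074 + (1.81074 − 2.03484)/3 = 1.73604
R_{2,1} = 1.75286 + (1.75286 − 1.81074)/3 = 1.73357
R_{2,2} = 1.73357 + (1.73357 − 1.73604)/15 = 1.73341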